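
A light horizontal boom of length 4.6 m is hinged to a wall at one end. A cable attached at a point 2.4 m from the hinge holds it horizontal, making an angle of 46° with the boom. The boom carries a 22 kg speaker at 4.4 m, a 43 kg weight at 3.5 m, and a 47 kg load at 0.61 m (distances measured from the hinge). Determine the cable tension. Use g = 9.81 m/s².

Choose the hinge as the axis so the unknown hinge reaction has zero arm there.
Speaker: 22 × 9.81 = 215.8 N down at 4.4 m → arm 4.4 m, τ = 215.8 × 4.4 = 949.5 N·m clockwise.
Weight: 43 × 9.81 = 421.8 N down at 3.5 m → arm 3.5 m, τ = 421.8 × 3.5 = 1476 N·m clockwise.
Load: 47 × 9.81 = 461.1 N down at 0.61 m → arm 0.61 m, τ = 461.1 × 0.61 = 281.3 N·m clockwise.
Total clockwise load moment = 2707 N·m.
The cable tension T acts at 2.4 m; only its component perpendicular to the boom, T sinθ, produces torque. sin 46° = 0.7193.
Balancing moments: T × 2.4 × 0.7193 = 2707, giving T = 2707 / 1.726 = 1570 N.

T ≈ 1570 N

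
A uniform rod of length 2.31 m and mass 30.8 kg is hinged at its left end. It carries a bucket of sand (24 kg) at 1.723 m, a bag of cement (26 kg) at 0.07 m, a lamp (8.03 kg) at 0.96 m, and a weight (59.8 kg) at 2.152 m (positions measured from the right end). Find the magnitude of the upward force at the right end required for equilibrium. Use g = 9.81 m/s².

F ≈ 544 N

Sum moments about the left end (the unknown pivot reaction has zero arm there).
Beam weight: 30.8 × 9.81 = 302.1 N down at 1.155 m → arm 1.155 m, τ = 302.1 × 1.155 = 348.9 N·m clockwise.
Bucket of sand: 24 × 9.81 = 235.4 N down at 1.723 m → arm 0.587 m, τ = 235.4 × 0.587 = 138.2 N·m clockwise.
Bag of cement: 26 × 9.81 = 255.1 N down at 0.07 m → arm 2.24 m, τ = 255.1 × 2.24 = 571.4 N·m clockwise.
Lamp: 8.03 × 9.81 = 78.77 N down at 0.96 m → arm 1.35 m, τ = 78.77 × 1.35 = 106.3 N·m clockwise.
Weight: 59.8 × 9.81 = 586.6 N down at 2.152 m → arm 0.158 m, τ = 586.6 × 0.158 = 92.68 N·m clockwise.
Net moment of the loads = 1257 N·m clockwise.
The upward force F acts at the right end, arm 2.31 m, giving F × 2.31 counterclockwise.
Στ = 0 ⇒ F × 2.31 = 1257 ⇒ F = 1257 / 2.31 = 544 N.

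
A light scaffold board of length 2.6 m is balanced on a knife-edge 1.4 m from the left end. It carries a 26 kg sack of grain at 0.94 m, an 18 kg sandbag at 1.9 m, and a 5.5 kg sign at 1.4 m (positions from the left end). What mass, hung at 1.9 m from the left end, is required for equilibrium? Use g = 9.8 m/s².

m ≈ 5.92 kg

Sum moments about the knife-edge (at 1.4 m from the left end) (the support reaction has zero arm there).
Sack of grain: 26 × 9.8 = 254.8 N down at 0.94 m → arm 0.46 m, τ = 254.8 × 0.46 = 117.2 N·m counterclockwise.
Sandbag: 18 × 9.8 = 176.4 N down at 1.9 m → arm 0.5 m, τ = 176.4 × 0.5 = 88.2 N·m clockwise.
Sign: acts at the knife-edge, moment arm 0 → no torque.
Net moment of known loads = 29 N·m counterclockwise.
An unknown mass m at 1.9 m has arm 0.5 m; its moment is m·g·0.5 clockwise.
Balancing moments: m × 9.8 × 0.5 = 29, giving m = 29 / (9.8 × 0.5) = 5.92 kg.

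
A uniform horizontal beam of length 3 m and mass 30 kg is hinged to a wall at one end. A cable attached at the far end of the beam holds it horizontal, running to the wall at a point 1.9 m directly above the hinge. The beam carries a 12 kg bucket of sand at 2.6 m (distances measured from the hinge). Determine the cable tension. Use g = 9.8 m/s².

T ≈ 465 N

About the hinge:
Beam weight: 30 × 9.8 = 294 N down at 1.5 m → arm 1.5 m, τ = 294 × 1.5 = 441 N·m clockwise.
Bucket of sand: 12 × 9.8 = 117.6 N down at 2.6 m → arm 2.6 m, τ = 117.6 × 2.6 = 305.8 N·m clockwise.
Total clockwise load moment = 746.8 N·m.
The cable tension T acts at 3 m; only its component perpendicular to the beam, T sinθ, produces torque. sinθ = h/√(h²+d²) = 1.9/√(1.9²+3²) = 0.5351.
For rotational equilibrium, T × 3 × 0.5351 = 746.8, so T = 746.8 / 1.605 = 465 N.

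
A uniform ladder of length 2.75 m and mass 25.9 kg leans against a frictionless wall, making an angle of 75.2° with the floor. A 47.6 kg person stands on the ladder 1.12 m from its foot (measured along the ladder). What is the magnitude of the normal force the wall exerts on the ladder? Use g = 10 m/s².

Taking torques about the foot of the ladder:
Ladder weight 25.9×10 = 259 N acts at 1.375 m along the ladder; its horizontal arm is 1.375·cos75.2° = 0.3512 m → τ = 90.96 N·m clockwise.
Person: 47.6×10 = 476 N at 1.12 m → arm 0.2861 m → τ = 136.2 N·m clockwise.
Wall normal N acts horizontally at the top; its moment arm is the height L sinθ = 2.75·sin75.2° = 2.659 m, counterclockwise.
For rotational equilibrium, N × 2.659 = 227.2, so N = 85.4 N.

N_wall ≈ 85.4 N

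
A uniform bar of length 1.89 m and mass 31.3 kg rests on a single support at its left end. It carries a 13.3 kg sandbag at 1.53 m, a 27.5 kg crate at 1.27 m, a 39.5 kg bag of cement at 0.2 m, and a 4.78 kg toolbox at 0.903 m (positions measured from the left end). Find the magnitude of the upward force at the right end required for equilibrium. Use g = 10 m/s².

About the left end:
Beam weight: 31.3 × 10 = 313 N down at 0.945 m → arm 0.945 m, τ = 313 × 0.945 = 295.8 N·m clockwise.
Sandbag: 13.3 × 10 = 133 N down at 1.53 m → arm 1.53 m, τ = 133 × 1.53 = 203.5 N·m clockwise.
Crate: 27.5 × 10 = 275 N down at 1.27 m → arm 1.27 m, τ = 275 × 1.27 = 349.2 N·m clockwise.
Bag of cement: 39.5 × 10 = 395 N down at 0.2 m → arm 0.2 m, τ = 395 × 0.2 = 79 N·m clockwise.
Toolbox: 4.78 × 10 = 47.8 N down at 0.903 m → arm 0.903 m, τ = 47.8 × 0.903 = 43.16 N·m clockwise.
Net moment of the loads = 970.7 N·m clockwise.
The upward force F acts at the right end, arm 1.89 m, giving F × 1.89 counterclockwise.
Setting net torque to zero: F × 1.89 = 970.7 → F = 970.7 / 1.89 = 514 N.

F ≈ 514 N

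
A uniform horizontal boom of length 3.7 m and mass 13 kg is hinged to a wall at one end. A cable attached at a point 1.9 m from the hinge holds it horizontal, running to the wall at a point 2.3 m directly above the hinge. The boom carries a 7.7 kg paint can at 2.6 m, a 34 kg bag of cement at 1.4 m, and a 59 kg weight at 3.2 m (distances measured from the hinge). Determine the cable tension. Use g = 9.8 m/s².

T ≈ 1880 N

Take moments about the hinge.
Beam weight: 13 × 9.8 = 127.4 N down at 1.85 m → arm 1.85 m, τ = 127.4 × 1.85 = 235.7 N·m clockwise.
Paint can: 7.7 × 9.8 = 75.46 N down at 2.6 m → arm 2.6 m, τ = 75.46 × 2.6 = 196.2 N·m clockwise.
Bag of cement: 34 × 9.8 = 333.2 N down at 1.4 m → arm 1.4 m, τ = 333.2 × 1.4 = 466.5 N·m clockwise.
Weight: 59 × 9.8 = 578.2 N down at 3.2 m → arm 3.2 m, τ = 578.2 × 3.2 = 1850 N·m clockwise.
Total clockwise load moment = 2748 N·m.
The cable tension T acts at 1.9 m; only its component perpendicular to the boom, T sinθ, produces torque. sinθ = h/√(h²+d²) = 2.3/√(2.3²+1.9²) = 0.771.
For rotational equilibrium, T × 1.9 × 0.771 = 2748, so T = 2748 / 1.465 = 1880 N.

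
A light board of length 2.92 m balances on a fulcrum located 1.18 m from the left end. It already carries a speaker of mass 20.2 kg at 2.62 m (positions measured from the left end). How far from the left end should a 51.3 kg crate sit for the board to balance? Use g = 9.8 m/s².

Taking torques about the fulcrum (at 1.18 m from the left end):
Speaker: 20.2 × 9.8 = 198 N down at 2.62 m → arm 1.44 m, τ = 198 × 1.44 = 285.1 N·m clockwise.
Net moment of existing loads = 285.1 N·m clockwise.
The crate weighs 51.3 × 9.8 = 502.7 N and must supply an equal counterclockwise moment, so its lever arm about the fulcrum is 285.1 / 502.7 = 0.567 m.
That puts it at 1.18 − 0.567 = 0.613 m from the left end.

x ≈ 0.613 m from the left end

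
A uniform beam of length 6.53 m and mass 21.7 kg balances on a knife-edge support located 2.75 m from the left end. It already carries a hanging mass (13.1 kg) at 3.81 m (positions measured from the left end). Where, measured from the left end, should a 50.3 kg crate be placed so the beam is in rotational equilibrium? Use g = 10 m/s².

Take moments about the knife-edge support (at 2.75 m from the left end).
Beam weight: 21.7 × 10 = 217 N down at 3.265 m → arm 0.515 m, τ = 217 × 0.515 = 111.8 N·m clockwise.
Hanging mass: 13.1 × 10 = 131 N down at 3.81 m → arm 1.06 m, τ = 131 × 1.06 = 138.9 N·m clockwise.
Net moment of existing loads = 250.7 N·m clockwise.
The crate weighs 50.3 × 10 = 503 N and must supply an equal counterclockwise moment, so its lever arm about the knife-edge support is 250.7 / 503 = 0.498 m.
That puts it at 2.75 − 0.498 = 2.25 m from the left end.

x ≈ 2.25 m from the left end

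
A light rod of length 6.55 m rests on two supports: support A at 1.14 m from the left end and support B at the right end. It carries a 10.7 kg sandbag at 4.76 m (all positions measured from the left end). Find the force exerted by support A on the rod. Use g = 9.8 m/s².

R_A ≈ 34.7 N

Taking torques about support B:
Sandbag: 10.7 × 9.8 = 104.9 N down at 4.76 m → arm 1.79 m, τ = 104.9 × 1.79 = 187.8 N·m counterclockwise.
Net load moment about support B = 187.8 N·m counterclockwise.
Reaction R at support A is upward at 1.14 m, arm 5.41 m → moment R × 5.41 clockwise.
Στ = 0 ⇒ R × 5.41 = 187.8 ⇒ R = 34.7 N.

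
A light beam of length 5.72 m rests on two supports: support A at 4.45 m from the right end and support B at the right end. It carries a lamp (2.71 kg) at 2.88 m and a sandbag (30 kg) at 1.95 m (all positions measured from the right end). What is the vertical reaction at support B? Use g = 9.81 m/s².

Choose support A as the axis so its reaction then has zero moment arm.
Lamp: 2.71 × 9.81 = 26.59 N down at 2.88 m → arm 1.57 m, τ = 26.59 × 1.57 = 41.75 N·m clockwise.
Sandbag: 30 × 9.81 = 294.3 N down at 1.95 m → arm 2.5 m, τ = 294.3 × 2.5 = 735.8 N·m clockwise.
Net load moment about support A = 777.5 N·m clockwise.
Reaction R at support B is upward at 0 m, arm 4.45 m → moment R × 4.45 counterclockwise.
Στ = 0 ⇒ R × 4.45 = 777.5 ⇒ R = 175 N.

R_B ≈ 175 N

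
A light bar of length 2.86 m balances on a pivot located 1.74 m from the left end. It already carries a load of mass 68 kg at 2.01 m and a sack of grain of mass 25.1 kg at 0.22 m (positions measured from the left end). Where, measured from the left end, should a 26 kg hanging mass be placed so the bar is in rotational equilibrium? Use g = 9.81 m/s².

x ≈ 2.5 m from the left end

Choose the pivot (at 1.74 m from the left end) as the axis so the support reaction has zero arm there.
Load: 68 × 9.81 = 667.1 N down at 2.01 m → arm 0.27 m, τ = 667.1 × 0.27 = 180.1 N·m clockwise.
Sack of grain: 25.1 × 9.81 = 246.2 N down at 0.22 m → arm 1.52 m, τ = 246.2 × 1.52 = 374.2 N·m counterclockwise.
Net moment of existing loads = 194.1 N·m counterclockwise.
The hanging mass weighs 26 × 9.81 = 255.1 N and must supply an equal clockwise moment, so its lever arm about the pivot is 194.1 / 255.1 = 0.761 m.
That puts it at 1.74 + 0.761 = 2.5 m from the left end.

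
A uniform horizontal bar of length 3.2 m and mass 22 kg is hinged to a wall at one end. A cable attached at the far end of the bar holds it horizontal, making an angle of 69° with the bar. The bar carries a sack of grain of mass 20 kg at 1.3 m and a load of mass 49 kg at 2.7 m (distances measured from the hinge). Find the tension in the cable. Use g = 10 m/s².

Take moments about the hinge.
Beam weight: 22 × 10 = 220 N down at 1.6 m → arm 1.6 m, τ = 220 × 1.6 = 352 N·m clockwise.
Sack of grain: 20 × 10 = 200 N down at 1.3 m → arm 1.3 m, τ = 200 × 1.3 = 260 N·m clockwise.
Load: 49 × 10 = 490 N down at 2.7 m → arm 2.7 m, τ = 490 × 2.7 = 1323 N·m clockwise.
Total clockwise load moment = 1935 N·m.
The cable tension T acts at 3.2 m; only its component perpendicular to the bar, T sinθ, produces torque. sin 69° = 0.9336.
Setting net torque to zero: T × 3.2 × 0.9336 = 1935 → T = 1935 / 2.988 = 648 N.

T ≈ 648 N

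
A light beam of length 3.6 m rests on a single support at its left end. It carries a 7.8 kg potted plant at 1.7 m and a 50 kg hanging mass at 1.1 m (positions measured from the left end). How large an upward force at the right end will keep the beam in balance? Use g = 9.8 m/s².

F ≈ 186 N

Choose the left end as the axis so the unknown pivot reaction has zero arm there.
Potted plant: 7.8 × 9.8 = 76.44 N down at 1.7 m → arm 1.7 m, τ = 76.44 × 1.7 = 129.9 N·m clockwise.
Hanging mass: 50 × 9.8 = 490 N down at 1.1 m → arm 1.1 m, τ = 490 × 1.1 = 539 N·m clockwise.
Net moment of the loads = 668.9 N·m clockwise.
The upward force F acts at the right end, arm 3.6 m, giving F × 3.6 counterclockwise.
For rotational equilibrium, F × 3.6 = 668.9, so F = 668.9 / 3.6 = 186 N.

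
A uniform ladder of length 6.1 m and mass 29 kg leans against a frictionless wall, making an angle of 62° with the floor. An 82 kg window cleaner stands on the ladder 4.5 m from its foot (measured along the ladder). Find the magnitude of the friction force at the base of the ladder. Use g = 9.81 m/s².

Taking torques about the foot of the ladder:
Ladder weight 29×9.81 = 284.5 N acts at 3.05 m along the ladder; its horizontal arm is 3.05·cos62° = 1.432 m → τ = 407.4 N·m clockwise.
Window cleaner: 82×9.81 = 804.4 N at 4.5 m → arm 2.113 m → τ = 1700 N·m clockwise.
Wall normal N acts horizontally at the top; its moment arm is the height L sinθ = 6.1·sin62° = 5.386 m, counterclockwise.
For rotational equilibrium, N × 5.386 = 2107, so N = 391 N.
ΣFx = 0: friction at the foot balances the wall's push, so f = N_wall = 391 N.

f ≈ 391 N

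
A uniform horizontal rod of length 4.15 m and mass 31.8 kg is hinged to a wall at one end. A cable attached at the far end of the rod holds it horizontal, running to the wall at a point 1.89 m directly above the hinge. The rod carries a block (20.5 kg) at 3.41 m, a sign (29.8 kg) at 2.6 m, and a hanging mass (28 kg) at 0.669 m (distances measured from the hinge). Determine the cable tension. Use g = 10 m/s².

Taking torques about the hinge:
Beam weight: 31.8 × 10 = 318 N down at 2.075 m → arm 2.075 m, τ = 318 × 2.075 = 659.9 N·m clockwise.
Block: 20.5 × 10 = 205 N down at 3.41 m → arm 3.41 m, τ = 205 × 3.41 = 699.1 N·m clockwise.
Sign: 29.8 × 10 = 298 N down at 2.6 m → arm 2.6 m, τ = 298 × 2.6 = 774.8 N·m clockwise.
Hanging mass: 28 × 10 = 280 N down at 0.669 m → arm 0.669 m, τ = 280 × 0.669 = 187.3 N·m clockwise.
Total clockwise load moment = 2321 N·m.
The cable tension T acts at 4.15 m; only its component perpendicular to the rod, T sinθ, produces torque. sinθ = h/√(h²+d²) = 1.89/√(1.89²+4.15²) = 0.4145.
Balancing moments: T × 4.15 × 0.4145 = 2321, giving T = 2321 / 1.72 = 1350 N.

T ≈ 1350 N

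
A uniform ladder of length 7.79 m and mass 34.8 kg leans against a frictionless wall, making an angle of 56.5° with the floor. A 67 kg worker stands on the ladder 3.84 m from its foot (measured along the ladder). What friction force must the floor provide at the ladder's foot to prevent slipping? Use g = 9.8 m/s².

f ≈ 327 N

Take moments about the foot of the ladder.
Ladder weight 34.8×9.8 = 341 N acts at 3.895 m along the ladder; its horizontal arm is 3.895·cos56.5° = 2.15 m → τ = 733.1 N·m clockwise.
Worker: 67×9.8 = 656.6 N at 3.84 m → arm 2.119 m → τ = 1391 N·m clockwise.
Wall normal N acts horizontally at the top; its moment arm is the height L sinθ = 7.79·sin56.5° = 6.496 m, counterclockwise.
Στ = 0 ⇒ N × 6.496 = 2124 ⇒ N = 327 N.
ΣFx = 0: friction at the foot balances the wall's push, so f = N_wall = 327 N.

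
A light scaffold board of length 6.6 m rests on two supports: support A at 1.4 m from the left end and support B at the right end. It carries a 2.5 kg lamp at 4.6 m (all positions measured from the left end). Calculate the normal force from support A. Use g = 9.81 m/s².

Choose support B as the axis so its reaction then has zero moment arm.
Lamp: 2.5 × 9.81 = 24.53 N down at 4.6 m → arm 2 m, τ = 24.53 × 2 = 49.06 N·m counterclockwise.
Net load moment about support B = 49.06 N·m counterclockwise.
Reaction R at support A is upward at 1.4 m, arm 5.2 m → moment R × 5.2 clockwise.
Balancing moments: R × 5.2 = 49.06, giving R = 9.43 N.

R_A ≈ 9.43 N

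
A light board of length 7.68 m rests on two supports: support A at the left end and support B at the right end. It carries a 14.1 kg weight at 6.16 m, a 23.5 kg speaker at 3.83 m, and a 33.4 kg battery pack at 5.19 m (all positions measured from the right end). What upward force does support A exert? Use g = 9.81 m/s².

Sum moments about support B (its reaction then has zero moment arm).
Weight: 14.1 × 9.81 = 138.3 N down at 6.16 m → arm 6.16 m, τ = 138.3 × 6.16 = 851.9 N·m counterclockwise.
Speaker: 23.5 × 9.81 = 230.5 N down at 3.83 m → arm 3.83 m, τ = 230.5 × 3.83 = 882.8 N·m counterclockwise.
Battery pack: 33.4 × 9.81 = 327.7 N down at 5.19 m → arm 5.19 m, τ = 327.7 × 5.19 = 1701 N·m counterclockwise.
Net load moment about support B = 3436 N·m counterclockwise.
Reaction R at support A is upward at 7.68 m, arm 7.68 m → moment R × 7.68 clockwise.
Setting net torque to zero: R × 7.68 = 3436 → R = 447 N.

R_A ≈ 447 N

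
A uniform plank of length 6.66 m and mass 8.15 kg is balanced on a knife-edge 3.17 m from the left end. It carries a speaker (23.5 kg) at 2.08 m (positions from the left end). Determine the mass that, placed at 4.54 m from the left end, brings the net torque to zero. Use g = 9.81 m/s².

m ≈ 17.7 kg

Choose the knife-edge (at 3.17 m from the left end) as the axis so the support reaction has zero arm there.
Beam weight: 8.15 × 9.81 = 79.95 N down at 3.33 m → arm 0.16 m, τ = 79.95 × 0.16 = 12.79 N·m clockwise.
Speaker: 23.5 × 9.81 = 230.5 N down at 2.08 m → arm 1.09 m, τ = 230.5 × 1.09 = 251.2 N·m counterclockwise.
Net moment of known loads = 238.4 N·m counterclockwise.
An unknown mass m at 4.54 m has arm 1.37 m; its moment is m·g·1.37 clockwise.
Setting net torque to zero: m × 9.81 × 1.37 = 238.4 → m = 238.4 / (9.81 × 1.37) = 17.7 kg.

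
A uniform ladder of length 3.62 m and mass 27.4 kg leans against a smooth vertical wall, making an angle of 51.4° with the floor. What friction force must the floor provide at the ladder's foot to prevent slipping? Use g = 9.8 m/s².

About the foot of the ladder:
Ladder weight 27.4×9.8 = 268.5 N acts at 1.81 m along the ladder; its horizontal arm is 1.81·cos51.4° = 1.129 m → τ = 303.1 N·m clockwise.
Wall normal N acts horizontally at the top; its moment arm is the height L sinθ = 3.62·sin51.4° = 2.829 m, counterclockwise.
Balancing moments: N × 2.829 = 303.1, giving N = 107 N.
ΣFx = 0: friction at the foot balances the wall's push, so f = N_wall = 107 N.

f ≈ 107 N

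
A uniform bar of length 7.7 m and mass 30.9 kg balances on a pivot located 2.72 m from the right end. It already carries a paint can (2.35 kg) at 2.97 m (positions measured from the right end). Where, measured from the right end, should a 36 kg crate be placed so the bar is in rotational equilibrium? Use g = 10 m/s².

x ≈ 1.73 m from the right end

About the pivot (at 2.72 m from the right end):
Beam weight: 30.9 × 10 = 309 N down at 3.85 m → arm 1.13 m, τ = 309 × 1.13 = 349.2 N·m counterclockwise.
Paint can: 2.35 × 10 = 23.5 N down at 2.97 m → arm 0.25 m, τ = 23.5 × 0.25 = 5.875 N·m counterclockwise.
Net moment of existing loads = 355.1 N·m counterclockwise.
The crate weighs 36 × 10 = 360 N and must supply an equal clockwise moment, so its lever arm about the pivot is 355.1 / 360 = 0.986 m.
That puts it at 2.72 − 0.986 = 1.73 m from the right end.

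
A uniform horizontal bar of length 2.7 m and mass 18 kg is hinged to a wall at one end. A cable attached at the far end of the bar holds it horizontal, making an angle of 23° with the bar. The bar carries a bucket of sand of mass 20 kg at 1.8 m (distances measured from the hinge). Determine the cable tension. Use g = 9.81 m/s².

T ≈ 561 N

Sum moments about the hinge (the unknown hinge reaction has zero arm there).
Beam weight: 18 × 9.81 = 176.6 N down at 1.35 m → arm 1.35 m, τ = 176.6 × 1.35 = 238.4 N·m clockwise.
Bucket of sand: 20 × 9.81 = 196.2 N down at 1.8 m → arm 1.8 m, τ = 196.2 × 1.8 = 353.2 N·m clockwise.
Total clockwise load moment = 591.6 N·m.
The cable tension T acts at 2.7 m; only its component perpendicular to the bar, T sinθ, produces torque. sin 23° = 0.3907.
Setting net torque to zero: T × 2.7 × 0.3907 = 591.6 → T = 591.6 / 1.055 = 561 N.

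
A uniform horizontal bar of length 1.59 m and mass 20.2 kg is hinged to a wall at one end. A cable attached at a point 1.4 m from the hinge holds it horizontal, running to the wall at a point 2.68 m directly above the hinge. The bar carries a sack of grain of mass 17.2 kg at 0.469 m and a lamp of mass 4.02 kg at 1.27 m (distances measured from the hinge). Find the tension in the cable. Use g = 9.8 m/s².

About the hinge:
Beam weight: 20.2 × 9.8 = 198 N down at 0.795 m → arm 0.795 m, τ = 198 × 0.795 = 157.4 N·m clockwise.
Sack of grain: 17.2 × 9.8 = 168.6 N down at 0.469 m → arm 0.469 m, τ = 168.6 × 0.469 = 79.07 N·m clockwise.
Lamp: 4.02 × 9.8 = 39.4 N down at 1.27 m → arm 1.27 m, τ = 39.4 × 1.27 = 50.04 N·m clockwise.
Total clockwise load moment = 286.5 N·m.
The cable tension T acts at 1.4 m; only its component perpendicular to the bar, T sinθ, produces torque. sinθ = h/√(h²+d²) = 2.68/√(2.68²+1.4²) = 0.8863.
Balancing moments: T × 1.4 × 0.8863 = 286.5, giving T = 286.5 / 1.241 = 231 N.

T ≈ 231 N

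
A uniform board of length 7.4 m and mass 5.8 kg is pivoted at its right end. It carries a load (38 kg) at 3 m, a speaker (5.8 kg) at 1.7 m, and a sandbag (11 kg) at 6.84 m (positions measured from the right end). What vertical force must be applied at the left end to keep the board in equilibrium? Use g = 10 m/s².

F ≈ 298 N

Taking torques about the right end:
Beam weight: 5.8 × 10 = 58 N down at 3.7 m → arm 3.7 m, τ = 58 × 3.7 = 214.6 N·m counterclockwise.
Load: 38 × 10 = 380 N down at 3 m → arm 3 m, τ = 380 × 3 = 1140 N·m counterclockwise.
Speaker: 5.8 × 10 = 58 N down at 1.7 m → arm 1.7 m, τ = 58 × 1.7 = 98.6 N·m counterclockwise.
Sandbag: 11 × 10 = 110 N down at 6.84 m → arm 6.84 m, τ = 110 × 6.84 = 752.4 N·m counterclockwise.
Net moment of the loads = 2206 N·m counterclockwise.
The upward force F acts at the left end, arm 7.4 m, giving F × 7.4 clockwise.
Setting net torque to zero: F × 7.4 = 2206 → F = 2206 / 7.4 = 298 N.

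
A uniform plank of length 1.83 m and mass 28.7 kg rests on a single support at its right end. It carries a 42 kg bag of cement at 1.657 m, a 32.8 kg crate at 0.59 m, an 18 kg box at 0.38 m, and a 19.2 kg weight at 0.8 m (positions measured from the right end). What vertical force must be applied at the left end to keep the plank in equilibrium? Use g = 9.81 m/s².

Take moments about the right end.
Beam weight: 28.7 × 9.81 = 281.5 N down at 0.915 m → arm 0.915 m, τ = 281.5 × 0.915 = 257.6 N·m counterclockwise.
Bag of cement: 42 × 9.81 = 412 N down at 1.657 m → arm 1.657 m, τ = 412 × 1.657 = 682.7 N·m counterclockwise.
Crate: 32.8 × 9.81 = 321.8 N down at 0.59 m → arm 0.59 m, τ = 321.8 × 0.59 = 189.9 N·m counterclockwise.
Box: 18 × 9.81 = 176.6 N down at 0.38 m → arm 0.38 m, τ = 176.6 × 0.38 = 67.11 N·m counterclockwise.
Weight: 19.2 × 9.81 = 188.4 N down at 0.8 m → arm 0.8 m, τ = 188.4 × 0.8 = 150.7 N·m counterclockwise.
Net moment of the loads = 1348 N·m counterclockwise.
The upward force F acts at the left end, arm 1.83 m, giving F × 1.83 clockwise.
For rotational equilibrium, F × 1.83 = 1348, so F = 1348 / 1.83 = 737 N.

F ≈ 737 N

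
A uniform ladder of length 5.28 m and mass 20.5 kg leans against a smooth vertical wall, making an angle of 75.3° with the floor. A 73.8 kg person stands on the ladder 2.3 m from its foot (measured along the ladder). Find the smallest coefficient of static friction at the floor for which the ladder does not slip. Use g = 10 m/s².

μ_min ≈ 0.118

About the foot of the ladder:
Ladder weight 20.5×10 = 205 N acts at 2.64 m along the ladder; its horizontal arm is 2.64·cos75.3° = 0.6699 m → τ = 137.3 N·m clockwise.
Person: 73.8×10 = 738 N at 2.3 m → arm 0.5836 m → τ = 430.7 N·m clockwise.
Wall normal N acts horizontally at the top; its moment arm is the height L sinθ = 5.28·sin75.3° = 5.107 m, counterclockwise.
For rotational equilibrium, N × 5.107 = 568, so N = 111.2 N.
ΣFx = 0 ⇒ f = N_wall = 111.2 N. ΣFy = 0 ⇒ N_floor = 943 N.
μ_min = f / N_floor = 111.2 / 943 = 0.118.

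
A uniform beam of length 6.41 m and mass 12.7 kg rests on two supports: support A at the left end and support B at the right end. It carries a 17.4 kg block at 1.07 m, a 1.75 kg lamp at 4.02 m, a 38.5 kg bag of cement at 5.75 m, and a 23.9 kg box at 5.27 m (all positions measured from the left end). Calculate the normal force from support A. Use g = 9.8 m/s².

R_A ≈ 291 N

Sum moments about support B (its reaction then has zero moment arm).
Beam weight: 12.7 × 9.8 = 124.5 N down at 3.205 m → arm 3.205 m, τ = 124.5 × 3.205 = 399 N·m counterclockwise.
Block: 17.4 × 9.8 = 170.5 N down at 1.07 m → arm 5.34 m, τ = 170.5 × 5.34 = 910.5 N·m counterclockwise.
Lamp: 1.75 × 9.8 = 17.15 N down at 4.02 m → arm 2.39 m, τ = 17.15 × 2.39 = 40.99 N·m counterclockwise.
Bag of cement: 38.5 × 9.8 = 377.3 N down at 5.75 m → arm 0.66 m, τ = 377.3 × 0.66 = 249 N·m counterclockwise.
Box: 23.9 × 9.8 = 234.2 N down at 5.27 m → arm 1.14 m, τ = 234.2 × 1.14 = 267 N·m counterclockwise.
Net load moment about support B = 1866 N·m counterclockwise.
Reaction R at support A is upward at 0 m, arm 6.41 m → moment R × 6.41 clockwise.
For rotational equilibrium, R × 6.41 = 1866, so R = 291 N.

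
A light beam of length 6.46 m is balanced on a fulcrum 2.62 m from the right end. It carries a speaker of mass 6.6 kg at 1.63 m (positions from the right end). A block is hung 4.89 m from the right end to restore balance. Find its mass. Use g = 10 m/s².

m ≈ 2.88 kg

Take moments about the fulcrum (at 2.62 m from the right end).
Speaker: 6.6 × 10 = 66 N down at 1.63 m → arm 0.99 m, τ = 66 × 0.99 = 65.34 N·m clockwise.
Net moment of known loads = 65.34 N·m clockwise.
An unknown mass m at 4.89 m has arm 2.27 m; its moment is m·g·2.27 counterclockwise.
Στ = 0 ⇒ m × 10 × 2.27 = 65.34 ⇒ m = 65.34 / (10 × 2.27) = 2.88 kg.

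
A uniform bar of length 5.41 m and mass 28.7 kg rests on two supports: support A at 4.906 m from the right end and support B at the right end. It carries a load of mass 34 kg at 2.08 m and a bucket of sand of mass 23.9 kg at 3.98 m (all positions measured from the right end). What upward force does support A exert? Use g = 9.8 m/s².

Taking torques about support B:
Beam weight: 28.7 × 9.8 = 281.3 N down at 2.705 m → arm 2.705 m, τ = 281.3 × 2.705 = 760.9 N·m counterclockwise.
Load: 34 × 9.8 = 333.2 N down at 2.08 m → arm 2.08 m, τ = 333.2 × 2.08 = 693.1 N·m counterclockwise.
Bucket of sand: 23.9 × 9.8 = 234.2 N down at 3.98 m → arm 3.98 m, τ = 234.2 × 3.98 = 932.1 N·m counterclockwise.
Net load moment about support B = 2386 N·m counterclockwise.
Reaction R at support A is upward at 4.906 m, arm 4.906 m → moment R × 4.906 clockwise.
For rotational equilibrium, R × 4.906 = 2386, so R = 486 N.

R_A ≈ 486 N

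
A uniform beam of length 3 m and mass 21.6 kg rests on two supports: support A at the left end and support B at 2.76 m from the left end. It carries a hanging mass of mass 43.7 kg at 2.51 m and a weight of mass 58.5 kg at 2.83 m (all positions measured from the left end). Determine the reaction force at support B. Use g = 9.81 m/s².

Sum moments about support A (its reaction then has zero moment arm).
Beam weight: 21.6 × 9.81 = 211.9 N down at 1.5 m → arm 1.5 m, τ = 211.9 × 1.5 = 317.9 N·m clockwise.
Hanging mass: 43.7 × 9.81 = 428.7 N down at 2.51 m → arm 2.51 m, τ = 428.7 × 2.51 = 1076 N·m clockwise.
Weight: 58.5 × 9.81 = 573.9 N down at 2.83 m → arm 2.83 m, τ = 573.9 × 2.83 = 1624 N·m clockwise.
Net load moment about support A = 3018 N·m clockwise.
Reaction R at support B is upward at 2.76 m, arm 2.76 m → moment R × 2.76 counterclockwise.
Balancing moments: R × 2.76 = 3018, giving R = 1090 N.

R_B ≈ 1090 N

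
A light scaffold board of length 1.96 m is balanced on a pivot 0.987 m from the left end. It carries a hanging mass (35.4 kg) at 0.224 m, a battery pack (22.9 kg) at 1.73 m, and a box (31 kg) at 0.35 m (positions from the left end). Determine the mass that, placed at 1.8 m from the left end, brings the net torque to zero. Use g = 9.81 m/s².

Sum moments about the pivot (at 0.987 m from the left end) (the support reaction has zero arm there).
Hanging mass: 35.4 × 9.81 = 347.3 N down at 0.224 m → arm 0.763 m, τ = 347.3 × 0.763 = 265 N·m counterclockwise.
Battery pack: 22.9 × 9.81 = 224.6 N down at 1.73 m → arm 0.743 m, τ = 224.6 × 0.743 = 166.9 N·m clockwise.
Box: 31 × 9.81 = 304.1 N down at 0.35 m → arm 0.637 m, τ = 304.1 × 0.637 = 193.7 N·m counterclockwise.
Net moment of known loads = 291.8 N·m counterclockwise.
An unknown mass m at 1.8 m has arm 0.813 m; its moment is m·g·0.813 clockwise.
For rotational equilibrium, m × 9.81 × 0.813 = 291.8, so m = 291.8 / (9.81 × 0.813) = 36.6 kg.

m ≈ 36.6 kg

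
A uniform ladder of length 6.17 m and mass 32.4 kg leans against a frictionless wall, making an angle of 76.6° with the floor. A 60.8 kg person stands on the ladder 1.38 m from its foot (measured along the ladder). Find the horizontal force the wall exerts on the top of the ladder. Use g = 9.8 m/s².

Take moments about the foot of the ladder.
Ladder weight 32.4×9.8 = 317.5 N acts at 3.085 m along the ladder; its horizontal arm is 3.085·cos76.6° = 0.7149 m → τ = 227 N·m clockwise.
Person: 60.8×9.8 = 595.8 N at 1.38 m → arm 0.3198 m → τ = 190.5 N·m clockwise.
Wall normal N acts horizontally at the top; its moment arm is the height L sinθ = 6.17·sin76.6° = 6.002 m, counterclockwise.
Στ = 0 ⇒ N × 6.002 = 417.5 ⇒ N = 69.6 N.

N_wall ≈ 69.6 N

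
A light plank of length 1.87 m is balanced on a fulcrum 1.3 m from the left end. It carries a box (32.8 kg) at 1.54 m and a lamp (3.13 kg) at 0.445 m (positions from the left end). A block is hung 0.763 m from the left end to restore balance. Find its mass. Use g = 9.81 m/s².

Choose the fulcrum (at 1.3 m from the left end) as the axis so the support reaction has zero arm there.
Box: 32.8 × 9.81 = 321.8 N down at 1.54 m → arm 0.24 m, τ = 321.8 × 0.24 = 77.23 N·m clockwise.
Lamp: 3.13 × 9.81 = 30.71 N down at 0.445 m → arm 0.855 m, τ = 30.71 × 0.855 = 26.26 N·m counterclockwise.
Net moment of known loads = 50.97 N·m clockwise.
An unknown mass m at 0.763 m has arm 0.537 m; its moment is m·g·0.537 counterclockwise.
Στ = 0 ⇒ m × 9.81 × 0.537 = 50.97 ⇒ m = 50.97 / (9.81 × 0.537) = 9.68 kg.

m ≈ 9.68 kg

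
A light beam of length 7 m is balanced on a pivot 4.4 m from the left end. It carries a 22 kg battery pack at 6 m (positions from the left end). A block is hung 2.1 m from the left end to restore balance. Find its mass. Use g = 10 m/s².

m ≈ 15.3 kg

Taking torques about the pivot (at 4.4 m from the left end):
Battery pack: 22 × 10 = 220 N down at 6 m → arm 1.6 m, τ = 220 × 1.6 = 352 N·m clockwise.
Net moment of known loads = 352 N·m clockwise.
An unknown mass m at 2.1 m has arm 2.3 m; its moment is m·g·2.3 counterclockwise.
For rotational equilibrium, m × 10 × 2.3 = 352, so m = 352 / (10 × 2.3) = 15.3 kg.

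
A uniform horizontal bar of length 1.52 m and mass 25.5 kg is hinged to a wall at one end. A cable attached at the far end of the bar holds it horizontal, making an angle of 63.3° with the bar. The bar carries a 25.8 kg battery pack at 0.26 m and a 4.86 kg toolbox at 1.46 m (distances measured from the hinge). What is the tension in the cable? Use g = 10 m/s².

Take moments about the hinge.
Beam weight: 25.5 × 10 = 255 N down at 0.76 m → arm 0.76 m, τ = 255 × 0.76 = 193.8 N·m clockwise.
Battery pack: 25.8 × 10 = 258 N down at 0.26 m → arm 0.26 m, τ = 258 × 0.26 = 67.08 N·m clockwise.
Toolbox: 4.86 × 10 = 48.6 N down at 1.46 m → arm 1.46 m, τ = 48.6 × 1.46 = 70.96 N·m clockwise.
Total clockwise load moment = 331.8 N·m.
The cable tension T acts at 1.52 m; only its component perpendicular to the bar, T sinθ, produces torque. sin 63.3° = 0.8934.
Balancing moments: T × 1.52 × 0.8934 = 331.8, giving T = 331.8 / 1.358 = 244 N.

T ≈ 244 N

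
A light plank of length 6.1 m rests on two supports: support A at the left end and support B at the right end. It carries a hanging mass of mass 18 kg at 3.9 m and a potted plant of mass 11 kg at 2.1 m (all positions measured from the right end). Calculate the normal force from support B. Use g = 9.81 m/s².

Take moments about support A.
Hanging mass: 18 × 9.81 = 176.6 N down at 3.9 m → arm 2.2 m, τ = 176.6 × 2.2 = 388.5 N·m clockwise.
Potted plant: 11 × 9.81 = 107.9 N down at 2.1 m → arm 4 m, τ = 107.9 × 4 = 431.6 N·m clockwise.
Net load moment about support A = 820.1 N·m clockwise.
Reaction R at support B is upward at 0 m, arm 6.1 m → moment R × 6.1 counterclockwise.
Setting net torque to zero: R × 6.1 = 820.1 → R = 134 N.

R_B ≈ 134 N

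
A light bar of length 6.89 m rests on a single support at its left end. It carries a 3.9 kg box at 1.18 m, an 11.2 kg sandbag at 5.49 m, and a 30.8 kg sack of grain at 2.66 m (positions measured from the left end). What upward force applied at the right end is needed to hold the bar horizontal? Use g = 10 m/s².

F ≈ 215 N

Sum moments about the left end (the unknown pivot reaction has zero arm there).
Box: 3.9 × 10 = 39 N down at 1.18 m → arm 1.18 m, τ = 39 × 1.18 = 46.02 N·m clockwise.
Sandbag: 11.2 × 10 = 112 N down at 5.49 m → arm 5.49 m, τ = 112 × 5.49 = 614.9 N·m clockwise.
Sack of grain: 30.8 × 10 = 308 N down at 2.66 m → arm 2.66 m, τ = 308 × 2.66 = 819.3 N·m clockwise.
Net moment of the loads = 1480 N·m clockwise.
The upward force F acts at the right end, arm 6.89 m, giving F × 6.89 counterclockwise.
Balancing moments: F × 6.89 = 1480, giving F = 1480 / 6.89 = 215 N.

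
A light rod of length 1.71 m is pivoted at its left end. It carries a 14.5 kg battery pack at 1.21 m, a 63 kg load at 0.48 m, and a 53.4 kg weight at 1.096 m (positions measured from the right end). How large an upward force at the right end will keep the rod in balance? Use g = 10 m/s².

F ≈ 687 N

Take moments about the left end.
Battery pack: 14.5 × 10 = 145 N down at 1.21 m → arm 0.5 m, τ = 145 × 0.5 = 72.5 N·m clockwise.
Load: 63 × 10 = 630 N down at 0.48 m → arm 1.23 m, τ = 630 × 1.23 = 774.9 N·m clockwise.
Weight: 53.4 × 10 = 534 N down at 1.096 m → arm 0.614 m, τ = 534 × 0.614 = 327.9 N·m clockwise.
Net moment of the loads = 1175 N·m clockwise.
The upward force F acts at the right end, arm 1.71 m, giving F × 1.71 counterclockwise.
Στ = 0 ⇒ F × 1.71 = 1175 ⇒ F = 1175 / 1.71 = 687 N.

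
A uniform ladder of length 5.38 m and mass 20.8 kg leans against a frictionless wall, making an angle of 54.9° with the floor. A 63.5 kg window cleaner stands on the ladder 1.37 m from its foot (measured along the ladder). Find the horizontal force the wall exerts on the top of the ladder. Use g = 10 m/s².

About the foot of the ladder:
Ladder weight 20.8×10 = 208 N acts at 2.69 m along the ladder; its horizontal arm is 2.69·cos54.9° = 1.547 m → τ = 321.8 N·m clockwise.
Window cleaner: 63.5×10 = 635 N at 1.37 m → arm 0.7878 m → τ = 500.3 N·m clockwise.
Wall normal N acts horizontally at the top; its moment arm is the height L sinθ = 5.38·sin54.9° = 4.402 m, counterclockwise.
For rotational equilibrium, N × 4.402 = 822.1, so N = 187 N.

N_wall ≈ 187 N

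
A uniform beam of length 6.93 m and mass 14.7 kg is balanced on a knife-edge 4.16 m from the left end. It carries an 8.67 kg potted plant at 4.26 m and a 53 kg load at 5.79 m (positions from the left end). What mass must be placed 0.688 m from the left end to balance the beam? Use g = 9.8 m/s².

Choose the knife-edge (at 4.16 m from the left end) as the axis so the support reaction has zero arm there.
Beam weight: 14.7 × 9.8 = 144.1 N down at 3.465 m → arm 0.695 m, τ = 144.1 × 0.695 = 100.1 N·m counterclockwise.
Potted plant: 8.67 × 9.8 = 84.97 N down at 4.26 m → arm 0.1 m, τ = 84.97 × 0.1 = 8.497 N·m clockwise.
Load: 53 × 9.8 = 519.4 N down at 5.79 m → arm 1.63 m, τ = 519.4 × 1.63 = 846.6 N·m clockwise.
Net moment of known loads = 755 N·m clockwise.
An unknown mass m at 0.688 m has arm 3.472 m; its moment is m·g·3.472 counterclockwise.
For rotational equilibrium, m × 9.8 × 3.472 = 755, so m = 755 / (9.8 × 3.472) = 22.2 kg.

m ≈ 22.2 kg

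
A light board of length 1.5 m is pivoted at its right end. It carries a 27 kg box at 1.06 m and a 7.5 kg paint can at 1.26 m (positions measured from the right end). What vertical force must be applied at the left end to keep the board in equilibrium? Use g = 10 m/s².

Sum moments about the right end (the unknown pivot reaction has zero arm there).
Box: 27 × 10 = 270 N down at 1.06 m → arm 1.06 m, τ = 270 × 1.06 = 286.2 N·m counterclockwise.
Paint can: 7.5 × 10 = 75 N down at 1.26 m → arm 1.26 m, τ = 75 × 1.26 = 94.5 N·m counterclockwise.
Net moment of the loads = 380.7 N·m counterclockwise.
The upward force F acts at the left end, arm 1.5 m, giving F × 1.5 clockwise.
For rotational equilibrium, F × 1.5 = 380.7, so F = 380.7 / 1.5 = 254 N.

F ≈ 254 N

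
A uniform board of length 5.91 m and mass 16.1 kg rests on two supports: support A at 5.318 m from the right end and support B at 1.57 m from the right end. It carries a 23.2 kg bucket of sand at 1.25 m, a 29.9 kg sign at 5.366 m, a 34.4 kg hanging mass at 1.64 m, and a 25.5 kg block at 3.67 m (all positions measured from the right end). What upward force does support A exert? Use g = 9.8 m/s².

Take moments about support B.
Beam weight: 16.1 × 9.8 = 157.8 N down at 2.955 m → arm 1.385 m, τ = 157.8 × 1.385 = 218.6 N·m counterclockwise.
Bucket of sand: 23.2 × 9.8 = 227.4 N down at 1.25 m → arm 0.32 m, τ = 227.4 × 0.32 = 72.77 N·m clockwise.
Sign: 29.9 × 9.8 = 293 N down at 5.366 m → arm 3.796 m, τ = 293 × 3.796 = 1112 N·m counterclockwise.
Hanging mass: 34.4 × 9.8 = 337.1 N down at 1.64 m → arm 0.07 m, τ = 337.1 × 0.07 = 23.6 N·m counterclockwise.
Block: 25.5 × 9.8 = 249.9 N down at 3.67 m → arm 2.1 m, τ = 249.9 × 2.1 = 524.8 N·m counterclockwise.
Net load moment about support B = 1806 N·m counterclockwise.
Reaction R at support A is upward at 5.318 m, arm 3.748 m → moment R × 3.748 clockwise.
Balancing moments: R × 3.748 = 1806, giving R = 482 N.

R_A ≈ 482 N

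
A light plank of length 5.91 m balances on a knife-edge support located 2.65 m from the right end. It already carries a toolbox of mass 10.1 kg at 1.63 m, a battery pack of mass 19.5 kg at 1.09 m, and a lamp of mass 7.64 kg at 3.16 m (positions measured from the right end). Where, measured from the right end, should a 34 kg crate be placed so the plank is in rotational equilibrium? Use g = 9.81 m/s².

Sum moments about the knife-edge support (at 2.65 m from the right end) (the support reaction has zero arm there).
Toolbox: 10.1 × 9.81 = 99.08 N down at 1.63 m → arm 1.02 m, τ = 99.08 × 1.02 = 101.1 N·m clockwise.
Battery pack: 19.5 × 9.81 = 191.3 N down at 1.09 m → arm 1.56 m, τ = 191.3 × 1.56 = 298.4 N·m clockwise.
Lamp: 7.64 × 9.81 = 74.95 N down at 3.16 m → arm 0.51 m, τ = 74.95 × 0.51 = 38.22 N·m counterclockwise.
Net moment of existing loads = 361.3 N·m clockwise.
The crate weighs 34 × 9.81 = 333.5 N and must supply an equal counterclockwise moment, so its lever arm about the knife-edge support is 361.3 / 333.5 = 1.08 m.
That puts it at 2.65 + 1.08 = 3.73 m from the right end.

x ≈ 3.73 m from the right end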